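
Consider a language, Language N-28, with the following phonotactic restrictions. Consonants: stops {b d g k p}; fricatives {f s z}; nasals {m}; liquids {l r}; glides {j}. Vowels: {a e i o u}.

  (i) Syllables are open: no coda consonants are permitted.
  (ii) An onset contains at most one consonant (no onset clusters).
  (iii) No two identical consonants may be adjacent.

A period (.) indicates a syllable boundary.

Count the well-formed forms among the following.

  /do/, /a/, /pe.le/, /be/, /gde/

/do/ — σ1 onset /d/, coda /∅/ ok → well-formed
/a/ — σ1 onset /∅/, coda /∅/ ok → well-formed
/pe.le/ — σ1 onset /p/, coda /∅/ ok; σ2 onset /l/, coda /∅/ ok → well-formed
/be/ — σ1 onset /b/, coda /∅/ ok → well-formed
/gde/ — violates constraint (ii): syllable 1 onset /gd/ has 2 consonants (> 1) → ill-formed
Well-formed: /do/, /a/, /pe.le/, /be/ → 4.

4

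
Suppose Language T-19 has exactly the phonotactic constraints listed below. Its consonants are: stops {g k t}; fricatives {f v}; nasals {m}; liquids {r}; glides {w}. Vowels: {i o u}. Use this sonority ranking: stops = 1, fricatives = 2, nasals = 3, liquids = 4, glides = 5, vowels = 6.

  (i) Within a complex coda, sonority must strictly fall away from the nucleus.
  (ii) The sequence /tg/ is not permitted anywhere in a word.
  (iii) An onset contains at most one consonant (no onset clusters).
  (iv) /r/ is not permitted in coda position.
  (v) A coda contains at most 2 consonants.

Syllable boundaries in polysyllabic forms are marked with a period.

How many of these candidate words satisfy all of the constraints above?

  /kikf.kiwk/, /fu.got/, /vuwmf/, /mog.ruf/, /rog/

3

/kikf.kiwk/ — violates constraint (i): syllable 1 coda /kf/: /k/ (stop, 1) → /f/ (fricative, 2) does not fall → ill-formed
/fu.got/ — σ1 onset /f/, coda /∅/ ok; σ2 onset /g/, coda /t/ ok → well-formed
/vuwmf/ — violates constraint (v): syllable 1 coda /wmf/ has 3 consonants (> 2) → ill-formed
/mog.ruf/ — σ1 onset /m/, coda /g/ ok; σ2 onset /r/, coda /f/ ok → well-formed
/rog/ — σ1 onset /r/, coda /g/ ok → well-formed
Well-formed: /fu.got/, /mog.ruf/, /rog/ → 3.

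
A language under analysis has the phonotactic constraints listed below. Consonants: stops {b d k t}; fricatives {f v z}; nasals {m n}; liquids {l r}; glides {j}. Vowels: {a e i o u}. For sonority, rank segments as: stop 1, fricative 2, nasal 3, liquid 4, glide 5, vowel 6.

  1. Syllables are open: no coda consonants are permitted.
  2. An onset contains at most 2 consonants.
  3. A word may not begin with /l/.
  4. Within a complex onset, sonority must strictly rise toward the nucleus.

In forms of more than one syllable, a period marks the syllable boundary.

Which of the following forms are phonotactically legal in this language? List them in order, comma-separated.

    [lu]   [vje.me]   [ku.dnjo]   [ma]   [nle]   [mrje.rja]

[lu] — violates constraint 3: word begins with /l/ → phonotactically illegal
[vje.me] — σ1 onset /vj/ (2→5 rises), coda /∅/ ok; σ2 onset /m/, coda /∅/ ok → phonotactically legal
[ku.dnjo] — violates constraint 2: syllable 2 onset /dnj/ has 3 consonants (> 2) → phonotactically illegal
[ma] — σ1 onset /m/, coda /∅/ ok → phonotactically legal
[nle] — σ1 onset /nl/ (3→4 rises), coda /∅/ ok → phonotactically legal
[mrje.rja] — violates constraint 2: syllable 1 onset /mrj/ has 3 consonants (> 2) → phonotactically illegal

[vje.me], [ma], [nle]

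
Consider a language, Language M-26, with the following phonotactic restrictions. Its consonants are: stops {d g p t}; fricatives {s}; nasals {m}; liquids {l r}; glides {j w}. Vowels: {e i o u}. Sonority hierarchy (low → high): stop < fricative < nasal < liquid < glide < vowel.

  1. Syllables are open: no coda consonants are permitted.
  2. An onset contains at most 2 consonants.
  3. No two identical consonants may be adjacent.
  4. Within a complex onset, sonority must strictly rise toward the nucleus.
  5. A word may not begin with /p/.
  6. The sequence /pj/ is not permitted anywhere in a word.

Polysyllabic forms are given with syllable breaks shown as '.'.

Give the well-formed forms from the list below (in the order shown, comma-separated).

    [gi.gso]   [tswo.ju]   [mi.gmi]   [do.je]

[gi.gso], [mi.gmi], [do.je]

[gi.gso] — σ1 onset /g/, coda /∅/ ok; σ2 onset /gs/ (1→2 rises), coda /∅/ ok → well-formed
[tswo.ju] — violates constraint 2: syllable 1 onset /tsw/ has 3 consonants (> 2) → ill-formed
[mi.gmi] — σ1 onset /m/, coda /∅/ ok; σ2 onset /gm/ (1→3 rises), coda /∅/ ok → well-formed
[do.je] — σ1 onset /d/, coda /∅/ ok; σ2 onset /j/, coda /∅/ ok → well-formed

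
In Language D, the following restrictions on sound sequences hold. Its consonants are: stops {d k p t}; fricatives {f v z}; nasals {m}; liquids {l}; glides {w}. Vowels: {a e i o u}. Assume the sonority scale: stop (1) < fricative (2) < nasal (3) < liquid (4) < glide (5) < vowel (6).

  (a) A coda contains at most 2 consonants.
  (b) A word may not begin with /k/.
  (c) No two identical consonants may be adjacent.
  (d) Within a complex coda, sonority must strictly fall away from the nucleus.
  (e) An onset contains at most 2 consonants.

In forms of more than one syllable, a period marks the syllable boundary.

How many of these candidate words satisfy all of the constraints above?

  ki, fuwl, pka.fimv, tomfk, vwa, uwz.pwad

4

ki — violates constraint (b): word begins with /k/ → not permitted
fuwl — σ1 onset /f/, coda /wl/ (5→4 falls) ok → permitted
pka.fimv — σ1 onset /pk/ (2C), coda /∅/ ok; σ2 onset /f/, coda /mv/ (3→2 falls) ok → permitted
tomfk — violates constraint (a): syllable 1 coda /mfk/ has 3 consonants (> 2) → not permitted
vwa — σ1 onset /vw/ (2C), coda /∅/ ok → permitted
uwz.pwad — σ1 onset /∅/, coda /wz/ (5→2 falls) ok; σ2 onset /pw/ (2C), coda /d/ ok → permitted
Permitted: fuwl, pka.fimv, vwa, uwz.pwad → 4.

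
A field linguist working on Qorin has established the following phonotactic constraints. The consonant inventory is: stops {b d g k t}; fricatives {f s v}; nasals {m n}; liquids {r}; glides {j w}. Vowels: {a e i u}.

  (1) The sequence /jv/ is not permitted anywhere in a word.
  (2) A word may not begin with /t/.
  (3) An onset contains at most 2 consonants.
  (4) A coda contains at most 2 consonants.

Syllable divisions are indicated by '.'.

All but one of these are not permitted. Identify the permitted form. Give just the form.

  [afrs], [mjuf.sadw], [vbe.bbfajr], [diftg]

[afrs] — violates constraint 4: syllable 1 coda /frs/ has 3 consonants (> 2) → not permitted
[mjuf.sadw] — σ1 onset /mj/ (2C), coda /f/ ok; σ2 onset /s/, coda /dw/ (2C) ok → permitted
[vbe.bbfajr] — violates constraint 3: syllable 2 onset /bbf/ has 3 consonants (> 2) → not permitted
[diftg] — violates constraint 4: syllable 1 coda /ftg/ has 3 consonants (> 2) → not permitted

[mjuf.sadw]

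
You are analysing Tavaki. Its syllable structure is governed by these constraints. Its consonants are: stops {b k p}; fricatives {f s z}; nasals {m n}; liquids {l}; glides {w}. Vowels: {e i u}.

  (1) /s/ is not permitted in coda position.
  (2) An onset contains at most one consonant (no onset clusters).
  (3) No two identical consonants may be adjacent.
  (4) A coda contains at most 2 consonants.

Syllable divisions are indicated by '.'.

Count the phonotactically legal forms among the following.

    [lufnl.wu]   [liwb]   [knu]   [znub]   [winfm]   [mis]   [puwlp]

[lufnl.wu] — violates constraint 4: syllable 1 coda /fnl/ has 3 consonants (> 2) → phonotactically illegal
[liwb] — σ1 onset /l/, coda /wb/ (2C) ok → phonotactically legal
[knu] — violates constraint 2: syllable 1 onset /kn/ has 2 consonants (> 1) → phonotactically illegal
[znub] — violates constraint 2: syllable 1 onset /zn/ has 2 consonants (> 1) → phonotactically illegal
[winfm] — violates constraint 4: syllable 1 coda /nfm/ has 3 consonants (> 2) → phonotactically illegal
[mis] — violates constraint 1: syllable 1 coda contains /s/ → phonotactically illegal
[puwlp] — violates constraint 4: syllable 1 coda /wlp/ has 3 consonants (> 2) → phonotactically illegal
Phonotactically legal: [liwb] → 1.

1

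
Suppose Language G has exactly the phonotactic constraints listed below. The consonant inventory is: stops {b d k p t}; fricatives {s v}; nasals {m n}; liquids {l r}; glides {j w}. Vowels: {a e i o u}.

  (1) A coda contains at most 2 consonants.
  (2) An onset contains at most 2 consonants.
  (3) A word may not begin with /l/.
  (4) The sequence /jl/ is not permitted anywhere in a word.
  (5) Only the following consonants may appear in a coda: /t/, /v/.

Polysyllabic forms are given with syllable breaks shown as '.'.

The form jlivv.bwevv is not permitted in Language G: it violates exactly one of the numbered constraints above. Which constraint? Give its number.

4

jlivv.bwevv: contains banned sequence /jl/.
This is a violation of constraint 4: "The sequence /jl/ is not permitted anywhere in a word."
The remaining constraints (1, 2, 3, 5) are satisfied.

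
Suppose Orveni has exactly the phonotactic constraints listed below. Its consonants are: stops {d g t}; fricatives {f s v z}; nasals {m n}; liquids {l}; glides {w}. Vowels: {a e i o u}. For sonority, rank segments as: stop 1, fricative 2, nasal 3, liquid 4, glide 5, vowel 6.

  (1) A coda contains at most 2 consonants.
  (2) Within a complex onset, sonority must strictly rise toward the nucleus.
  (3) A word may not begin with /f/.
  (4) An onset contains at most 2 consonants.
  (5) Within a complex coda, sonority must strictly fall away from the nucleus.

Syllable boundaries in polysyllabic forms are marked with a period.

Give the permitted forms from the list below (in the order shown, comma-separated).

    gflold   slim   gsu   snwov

gflold — violates constraint 4: syllable 1 onset /gfl/ has 3 consonants (> 2) → not permitted
slim — σ1 onset /sl/ (2→4 rises), coda /m/ ok → permitted
gsu — σ1 onset /gs/ (1→2 rises), coda /∅/ ok → permitted
snwov — violates constraint 4: syllable 1 onset /snw/ has 3 consonants (> 2) → not permitted

slim, gsu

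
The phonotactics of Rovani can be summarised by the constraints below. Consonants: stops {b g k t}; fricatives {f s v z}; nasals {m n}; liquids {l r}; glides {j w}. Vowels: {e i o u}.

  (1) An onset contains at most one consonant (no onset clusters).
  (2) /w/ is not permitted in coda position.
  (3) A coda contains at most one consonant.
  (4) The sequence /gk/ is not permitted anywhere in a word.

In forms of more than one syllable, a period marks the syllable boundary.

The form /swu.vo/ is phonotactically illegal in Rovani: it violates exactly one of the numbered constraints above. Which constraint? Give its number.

1

/swu.vo/: syllable 1 onset /sw/ has 2 consonants (> 1).
This is a violation of constraint 1: "An onset contains at most one consonant (no onset clusters)."
The remaining constraints (2, 3, 4) are satisfied.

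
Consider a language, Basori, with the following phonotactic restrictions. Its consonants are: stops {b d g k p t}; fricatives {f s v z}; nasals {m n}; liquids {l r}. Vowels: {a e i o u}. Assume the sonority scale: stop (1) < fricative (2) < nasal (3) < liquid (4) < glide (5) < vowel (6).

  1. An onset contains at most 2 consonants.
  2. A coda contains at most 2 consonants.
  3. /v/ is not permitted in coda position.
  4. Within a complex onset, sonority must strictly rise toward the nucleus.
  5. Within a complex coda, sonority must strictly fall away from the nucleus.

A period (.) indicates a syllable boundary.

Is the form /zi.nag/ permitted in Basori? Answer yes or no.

yes

/zi.nag/ — σ1 onset /z/, coda /∅/ ok; σ2 onset /n/, coda /g/ ok → permitted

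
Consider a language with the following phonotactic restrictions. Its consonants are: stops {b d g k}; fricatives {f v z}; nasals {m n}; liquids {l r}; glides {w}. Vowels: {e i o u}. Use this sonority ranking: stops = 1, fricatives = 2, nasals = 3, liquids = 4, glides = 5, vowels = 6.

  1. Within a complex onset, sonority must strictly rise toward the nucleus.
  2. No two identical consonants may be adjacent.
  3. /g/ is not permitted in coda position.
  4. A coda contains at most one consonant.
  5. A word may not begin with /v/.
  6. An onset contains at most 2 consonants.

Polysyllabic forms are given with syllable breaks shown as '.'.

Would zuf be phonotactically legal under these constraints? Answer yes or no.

yes

zuf — σ1 onset /z/, coda /f/ ok → phonotactically legal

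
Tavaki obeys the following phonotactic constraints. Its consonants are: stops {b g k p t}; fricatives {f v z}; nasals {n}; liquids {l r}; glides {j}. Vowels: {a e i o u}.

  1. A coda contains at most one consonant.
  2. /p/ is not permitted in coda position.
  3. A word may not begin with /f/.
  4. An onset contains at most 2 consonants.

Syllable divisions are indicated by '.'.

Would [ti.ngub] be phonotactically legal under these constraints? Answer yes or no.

[ti.ngub] — σ1 onset /t/, coda /∅/ ok; σ2 onset /ng/ (2C), coda /b/ ok → phonotactically legal

yes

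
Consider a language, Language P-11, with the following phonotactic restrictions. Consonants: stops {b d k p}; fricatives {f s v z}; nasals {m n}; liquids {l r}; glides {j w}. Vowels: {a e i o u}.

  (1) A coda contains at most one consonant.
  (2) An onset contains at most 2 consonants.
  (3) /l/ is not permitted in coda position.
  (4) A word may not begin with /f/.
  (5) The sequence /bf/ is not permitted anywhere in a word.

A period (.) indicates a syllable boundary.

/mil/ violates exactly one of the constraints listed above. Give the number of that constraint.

/mil/: syllable 1 coda contains /l/.
This is a violation of constraint 3: "/l/ is not permitted in coda position."
The remaining constraints (1, 2, 4, 5) are satisfied.

3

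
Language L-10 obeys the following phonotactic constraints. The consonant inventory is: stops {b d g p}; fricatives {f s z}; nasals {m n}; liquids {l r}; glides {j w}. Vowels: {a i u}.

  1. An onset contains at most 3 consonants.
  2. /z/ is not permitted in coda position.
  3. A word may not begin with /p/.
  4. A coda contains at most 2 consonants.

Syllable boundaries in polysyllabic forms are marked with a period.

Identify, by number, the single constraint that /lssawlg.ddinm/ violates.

4

/lssawlg.ddinm/: syllable 1 coda /wlg/ has 3 consonants (> 2).
This is a violation of constraint 4: "A coda contains at most 2 consonants."
The remaining constraints (1, 2, 3) are satisfied.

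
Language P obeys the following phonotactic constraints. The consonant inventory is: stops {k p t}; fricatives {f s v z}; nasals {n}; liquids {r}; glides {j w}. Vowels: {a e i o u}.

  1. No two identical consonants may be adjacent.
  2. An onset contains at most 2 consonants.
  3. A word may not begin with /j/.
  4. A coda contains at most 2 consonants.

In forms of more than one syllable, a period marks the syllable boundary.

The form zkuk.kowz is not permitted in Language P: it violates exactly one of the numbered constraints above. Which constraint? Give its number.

zkuk.kowz: adjacent identical consonants /kk/.
This is a violation of constraint 1: "No two identical consonants may be adjacent."
The remaining constraints (2, 3, 4) are satisfied.

1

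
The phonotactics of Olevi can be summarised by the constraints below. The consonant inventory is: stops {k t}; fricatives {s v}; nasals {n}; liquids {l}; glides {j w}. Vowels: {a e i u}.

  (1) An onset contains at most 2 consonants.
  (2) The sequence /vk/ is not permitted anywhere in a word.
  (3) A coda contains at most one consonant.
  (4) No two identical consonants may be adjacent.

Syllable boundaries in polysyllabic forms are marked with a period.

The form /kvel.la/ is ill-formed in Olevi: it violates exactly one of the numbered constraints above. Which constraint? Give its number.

4

/kvel.la/: adjacent identical consonants /ll/.
This is a violation of constraint 4: "No two identical consonants may be adjacent."
The remaining constraints (1, 2, 3) are satisfied.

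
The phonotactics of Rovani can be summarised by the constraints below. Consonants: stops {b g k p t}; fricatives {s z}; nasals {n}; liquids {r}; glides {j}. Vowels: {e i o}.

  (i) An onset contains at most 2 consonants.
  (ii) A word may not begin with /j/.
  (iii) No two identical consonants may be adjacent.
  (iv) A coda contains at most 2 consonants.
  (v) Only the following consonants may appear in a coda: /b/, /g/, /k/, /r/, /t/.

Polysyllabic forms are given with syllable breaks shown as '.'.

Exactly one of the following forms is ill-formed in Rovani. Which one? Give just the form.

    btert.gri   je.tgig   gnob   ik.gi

btert.gri — σ1 onset /bt/ (2C), coda /rt/ (2C) ok; σ2 onset /gr/ (2C), coda /∅/ ok → well-formed
je.tgig — violates constraint (ii): word begins with /j/ → ill-formed
gnob — σ1 onset /gn/ (2C), coda /b/ ok → well-formed
ik.gi — σ1 onset /∅/, coda /k/ ok; σ2 onset /g/, coda /∅/ ok → well-formed

je.tgig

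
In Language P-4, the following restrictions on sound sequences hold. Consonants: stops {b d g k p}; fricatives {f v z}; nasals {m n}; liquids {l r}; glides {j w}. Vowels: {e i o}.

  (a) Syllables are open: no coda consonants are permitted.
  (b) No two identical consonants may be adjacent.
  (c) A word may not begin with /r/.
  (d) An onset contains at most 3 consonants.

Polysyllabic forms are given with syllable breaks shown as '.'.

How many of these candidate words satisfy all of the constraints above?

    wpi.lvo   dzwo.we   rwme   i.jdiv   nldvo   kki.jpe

2

wpi.lvo — σ1 onset /wp/ (2C), coda /∅/ ok; σ2 onset /lv/ (2C), coda /∅/ ok → permitted
dzwo.we — σ1 onset /dzw/ (3C), coda /∅/ ok; σ2 onset /w/, coda /∅/ ok → permitted
rwme — violates constraint (c): word begins with /r/ → not permitted
i.jdiv — violates constraint (a): syllable 2 coda /v/ has 1 consonant (> 0) → not permitted
nldvo — violates constraint (d): syllable 1 onset /nldv/ has 4 consonants (> 3) → not permitted
kki.jpe — violates constraint (b): adjacent identical consonants /kk/ → not permitted
Permitted: wpi.lvo, dzwo.we → 2.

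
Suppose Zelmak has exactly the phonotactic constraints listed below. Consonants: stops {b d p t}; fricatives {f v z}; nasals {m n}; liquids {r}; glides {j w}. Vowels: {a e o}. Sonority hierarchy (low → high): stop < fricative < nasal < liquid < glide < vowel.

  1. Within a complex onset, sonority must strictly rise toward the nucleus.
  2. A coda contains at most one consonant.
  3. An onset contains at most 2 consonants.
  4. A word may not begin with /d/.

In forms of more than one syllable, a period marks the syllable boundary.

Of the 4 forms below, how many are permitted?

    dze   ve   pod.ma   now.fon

dze — violates constraint 4: word begins with /d/ → not permitted
ve — σ1 onset /v/, coda /∅/ ok → permitted
pod.ma — σ1 onset /p/, coda /d/ ok; σ2 onset /m/, coda /∅/ ok → permitted
now.fon — σ1 onset /n/, coda /w/ ok; σ2 onset /f/, coda /n/ ok → permitted
Permitted: ve, pod.ma, now.fon → 3.

3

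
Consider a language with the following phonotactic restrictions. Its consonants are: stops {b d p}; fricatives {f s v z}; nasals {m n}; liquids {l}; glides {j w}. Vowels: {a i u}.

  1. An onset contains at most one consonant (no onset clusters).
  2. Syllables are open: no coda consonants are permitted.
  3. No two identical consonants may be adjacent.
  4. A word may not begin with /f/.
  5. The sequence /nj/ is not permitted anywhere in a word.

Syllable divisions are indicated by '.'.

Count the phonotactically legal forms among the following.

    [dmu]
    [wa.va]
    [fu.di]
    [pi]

2

[dmu] — violates constraint 1: syllable 1 onset /dm/ has 2 consonants (> 1) → phonotactically illegal
[wa.va] — σ1 onset /w/, coda /∅/ ok; σ2 onset /v/, coda /∅/ ok → phonotactically legal
[fu.di] — violates constraint 4: word begins with /f/ → phonotactically illegal
[pi] — σ1 onset /p/, coda /∅/ ok → phonotactically legal
Phonotactically legal: [wa.va], [pi] → 2.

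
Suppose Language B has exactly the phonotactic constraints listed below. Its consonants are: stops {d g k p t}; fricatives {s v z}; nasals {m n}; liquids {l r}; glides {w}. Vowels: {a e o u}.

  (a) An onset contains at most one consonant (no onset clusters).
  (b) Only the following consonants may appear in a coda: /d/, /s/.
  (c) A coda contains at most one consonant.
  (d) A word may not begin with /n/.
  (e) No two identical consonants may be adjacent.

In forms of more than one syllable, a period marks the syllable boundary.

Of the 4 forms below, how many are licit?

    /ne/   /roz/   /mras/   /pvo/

/ne/ — violates constraint (d): word begins with /n/ → illicit
/roz/ — violates constraint (b): syllable 1 coda contains /z/, which is not a licensed coda consonant → illicit
/mras/ — violates constraint (a): syllable 1 onset /mr/ has 2 consonants (> 1) → illicit
/pvo/ — violates constraint (a): syllable 1 onset /pv/ has 2 consonants (> 1) → illicit
No form is licit → 0.

0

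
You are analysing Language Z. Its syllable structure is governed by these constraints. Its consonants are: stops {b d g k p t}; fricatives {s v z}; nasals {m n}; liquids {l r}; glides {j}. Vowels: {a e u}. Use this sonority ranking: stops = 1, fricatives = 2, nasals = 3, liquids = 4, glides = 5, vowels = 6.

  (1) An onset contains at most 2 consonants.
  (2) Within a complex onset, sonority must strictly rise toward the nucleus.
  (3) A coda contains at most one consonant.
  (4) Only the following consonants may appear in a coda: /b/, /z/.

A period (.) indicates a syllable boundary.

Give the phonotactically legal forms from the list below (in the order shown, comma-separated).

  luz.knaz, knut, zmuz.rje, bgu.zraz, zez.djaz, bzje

luz.knaz, zmuz.rje, zez.djaz

luz.knaz — σ1 onset /l/, coda /z/ ok; σ2 onset /kn/ (1→3 rises), coda /z/ ok → phonotactically legal
knut — violates constraint 4: syllable 1 coda contains /t/, which is not a licensed coda consonant → phonotactically illegal
zmuz.rje — σ1 onset /zm/ (2→3 rises), coda /z/ ok; σ2 onset /rj/ (4→5 rises), coda /∅/ ok → phonotactically legal
bgu.zraz — violates constraint 2: syllable 1 onset /bg/: /b/ (stop, 1) → /g/ (stop, 1) does not rise → phonotactically illegal
zez.djaz — σ1 onset /z/, coda /z/ ok; σ2 onset /dj/ (1→5 rises), coda /z/ ok → phonotactically legal
bzje — violates constraint 1: syllable 1 onset /bzj/ has 3 consonants (> 2) → phonotactically illegal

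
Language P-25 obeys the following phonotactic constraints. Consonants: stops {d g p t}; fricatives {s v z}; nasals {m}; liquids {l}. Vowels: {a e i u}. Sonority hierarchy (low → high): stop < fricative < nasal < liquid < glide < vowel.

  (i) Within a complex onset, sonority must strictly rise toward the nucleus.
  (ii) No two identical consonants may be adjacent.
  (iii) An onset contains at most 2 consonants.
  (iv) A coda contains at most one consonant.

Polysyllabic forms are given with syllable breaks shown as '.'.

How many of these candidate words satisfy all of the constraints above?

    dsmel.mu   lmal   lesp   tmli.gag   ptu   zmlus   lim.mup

0

dsmel.mu — violates constraint (iii): syllable 1 onset /dsm/ has 3 consonants (> 2) → illicit
lmal — violates constraint (i): syllable 1 onset /lm/: /l/ (liquid, 4) → /m/ (nasal, 3) does not rise → illicit
lesp — violates constraint (iv): syllable 1 coda /sp/ has 2 consonants (> 1) → illicit
tmli.gag — violates constraint (iii): syllable 1 onset /tml/ has 3 consonants (> 2) → illicit
ptu — violates constraint (i): syllable 1 onset /pt/: /p/ (stop, 1) → /t/ (stop, 1) does not rise → illicit
zmlus — violates constraint (iii): syllable 1 onset /zml/ has 3 consonants (> 2) → illicit
lim.mup — violates constraint (ii): adjacent identical consonants /mm/ → illicit
No form is licit → 0.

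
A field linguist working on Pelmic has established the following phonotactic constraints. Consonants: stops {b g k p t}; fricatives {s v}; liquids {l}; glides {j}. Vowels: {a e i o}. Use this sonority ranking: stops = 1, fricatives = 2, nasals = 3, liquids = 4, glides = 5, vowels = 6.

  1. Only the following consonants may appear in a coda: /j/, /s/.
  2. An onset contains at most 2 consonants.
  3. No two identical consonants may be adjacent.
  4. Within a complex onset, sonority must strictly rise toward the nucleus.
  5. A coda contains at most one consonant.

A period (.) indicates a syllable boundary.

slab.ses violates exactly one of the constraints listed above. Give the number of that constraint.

slab.ses: syllable 1 coda contains /b/, which is not a licensed coda consonant.
This is a violation of constraint 1: "Only the following consonants may appear in a coda: /j/, /s/."
The remaining constraints (2, 3, 4, 5) are satisfied.

1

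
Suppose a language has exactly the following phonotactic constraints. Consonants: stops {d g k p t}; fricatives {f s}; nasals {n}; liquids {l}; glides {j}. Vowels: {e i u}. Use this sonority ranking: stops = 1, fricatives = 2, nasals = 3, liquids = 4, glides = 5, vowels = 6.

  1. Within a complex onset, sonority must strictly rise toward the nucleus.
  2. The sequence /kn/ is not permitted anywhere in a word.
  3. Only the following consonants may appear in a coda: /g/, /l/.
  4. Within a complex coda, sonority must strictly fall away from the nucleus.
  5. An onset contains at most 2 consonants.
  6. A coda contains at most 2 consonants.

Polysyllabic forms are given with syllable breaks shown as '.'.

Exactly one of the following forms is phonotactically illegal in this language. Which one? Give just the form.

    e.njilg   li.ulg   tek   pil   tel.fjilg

e.njilg — σ1 onset /∅/, coda /∅/ ok; σ2 onset /nj/ (3→5 rises), coda /lg/ (4→1 falls) ok → phonotactically legal
li.ulg — σ1 onset /l/, coda /∅/ ok; σ2 onset /∅/, coda /lg/ (4→1 falls) ok → phonotactically legal
tek — violates constraint 3: syllable 1 coda contains /k/, which is not a licensed coda consonant → phonotactically illegal
pil — σ1 onset /p/, coda /l/ ok → phonotactically legal
tel.fjilg — σ1 onset /t/, coda /l/ ok; σ2 onset /fj/ (2→5 rises), coda /lg/ (4→1 falls) ok → phonotactically legal

tek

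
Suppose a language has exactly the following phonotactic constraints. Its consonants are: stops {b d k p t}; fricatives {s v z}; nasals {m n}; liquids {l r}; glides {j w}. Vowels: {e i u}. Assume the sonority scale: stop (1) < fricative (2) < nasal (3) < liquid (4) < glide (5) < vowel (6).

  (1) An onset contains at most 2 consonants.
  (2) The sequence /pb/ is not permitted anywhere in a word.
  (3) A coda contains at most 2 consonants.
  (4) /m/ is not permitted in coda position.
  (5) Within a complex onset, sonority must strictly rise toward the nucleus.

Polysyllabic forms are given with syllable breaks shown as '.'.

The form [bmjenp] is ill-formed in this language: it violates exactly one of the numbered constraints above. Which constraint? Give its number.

1

[bmjenp]: syllable 1 onset /bmj/ has 3 consonants (> 2).
This is a violation of constraint 1: "An onset contains at most 2 consonants."
The remaining constraints (2, 3, 4, 5) are satisfied.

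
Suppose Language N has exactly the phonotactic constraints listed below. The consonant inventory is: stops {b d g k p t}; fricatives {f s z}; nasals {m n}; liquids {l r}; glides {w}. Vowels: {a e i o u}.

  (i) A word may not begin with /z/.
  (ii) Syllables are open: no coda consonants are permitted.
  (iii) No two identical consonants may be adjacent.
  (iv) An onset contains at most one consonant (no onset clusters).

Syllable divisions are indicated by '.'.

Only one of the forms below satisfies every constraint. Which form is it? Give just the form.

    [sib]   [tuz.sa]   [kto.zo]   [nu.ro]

[nu.ro]

[sib] — violates constraint (ii): syllable 1 coda /b/ has 1 consonant (> 0) → phonotactically illegal
[tuz.sa] — violates constraint (ii): syllable 1 coda /z/ has 1 consonant (> 0) → phonotactically illegal
[kto.zo] — violates constraint (iv): syllable 1 onset /kt/ has 2 consonants (> 1) → phonotactically illegal
[nu.ro] — σ1 onset /n/, coda /∅/ ok; σ2 onset /r/, coda /∅/ ok → phonotactically legal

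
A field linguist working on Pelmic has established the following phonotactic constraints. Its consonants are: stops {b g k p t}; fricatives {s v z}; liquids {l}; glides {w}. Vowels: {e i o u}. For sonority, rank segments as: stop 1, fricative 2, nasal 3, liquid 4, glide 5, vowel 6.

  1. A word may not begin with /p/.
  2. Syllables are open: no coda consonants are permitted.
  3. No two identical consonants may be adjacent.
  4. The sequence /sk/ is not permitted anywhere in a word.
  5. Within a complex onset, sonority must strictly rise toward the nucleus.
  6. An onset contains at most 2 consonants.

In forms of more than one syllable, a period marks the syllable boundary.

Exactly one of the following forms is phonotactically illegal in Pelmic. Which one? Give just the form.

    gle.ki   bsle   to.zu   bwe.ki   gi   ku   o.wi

gle.ki — σ1 onset /gl/ (1→4 rises), coda /∅/ ok; σ2 onset /k/, coda /∅/ ok → phonotactically legal
bsle — violates constraint 6: syllable 1 onset /bsl/ has 3 consonants (> 2) → phonotactically illegal
to.zu — σ1 onset /t/, coda /∅/ ok; σ2 onset /z/, coda /∅/ ok → phonotactically legal
bwe.ki — σ1 onset /bw/ (1→5 rises), coda /∅/ ok; σ2 onset /k/, coda /∅/ ok → phonotactically legal
gi — σ1 onset /g/, coda /∅/ ok → phonotactically legal
ku — σ1 onset /k/, coda /∅/ ok → phonotactically legal
o.wi — σ1 onset /∅/, coda /∅/ ok; σ2 onset /w/, coda /∅/ ok → phonotactically legal

bsle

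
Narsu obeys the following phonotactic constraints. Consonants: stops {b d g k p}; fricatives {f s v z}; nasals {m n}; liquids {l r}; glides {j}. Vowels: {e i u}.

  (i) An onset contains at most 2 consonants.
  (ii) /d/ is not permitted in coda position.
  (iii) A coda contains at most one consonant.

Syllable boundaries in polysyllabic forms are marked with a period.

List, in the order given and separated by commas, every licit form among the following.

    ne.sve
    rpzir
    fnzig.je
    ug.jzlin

ne.sve

ne.sve — σ1 onset /n/, coda /∅/ ok; σ2 onset /sv/ (2C), coda /∅/ ok → licit
rpzir — violates constraint (i): syllable 1 onset /rpz/ has 3 consonants (> 2) → illicit
fnzig.je — violates constraint (i): syllable 1 onset /fnz/ has 3 consonants (> 2) → illicit
ug.jzlin — violates constraint (i): syllable 2 onset /jzl/ has 3 consonants (> 2) → illicit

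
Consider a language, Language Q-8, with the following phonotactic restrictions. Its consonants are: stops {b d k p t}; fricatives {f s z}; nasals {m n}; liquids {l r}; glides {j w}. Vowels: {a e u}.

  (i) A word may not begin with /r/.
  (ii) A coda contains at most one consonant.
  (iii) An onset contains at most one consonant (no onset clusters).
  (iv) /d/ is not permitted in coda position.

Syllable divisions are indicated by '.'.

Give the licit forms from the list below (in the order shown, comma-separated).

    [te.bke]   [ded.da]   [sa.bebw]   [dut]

[te.bke] — violates constraint (iii): syllable 2 onset /bk/ has 2 consonants (> 1) → illicit
[ded.da] — violates constraint (iv): syllable 1 coda contains /d/ → illicit
[sa.bebw] — violates constraint (ii): syllable 2 coda /bw/ has 2 consonants (> 1) → illicit
[dut] — σ1 onset /d/, coda /t/ ok → licit

[dut]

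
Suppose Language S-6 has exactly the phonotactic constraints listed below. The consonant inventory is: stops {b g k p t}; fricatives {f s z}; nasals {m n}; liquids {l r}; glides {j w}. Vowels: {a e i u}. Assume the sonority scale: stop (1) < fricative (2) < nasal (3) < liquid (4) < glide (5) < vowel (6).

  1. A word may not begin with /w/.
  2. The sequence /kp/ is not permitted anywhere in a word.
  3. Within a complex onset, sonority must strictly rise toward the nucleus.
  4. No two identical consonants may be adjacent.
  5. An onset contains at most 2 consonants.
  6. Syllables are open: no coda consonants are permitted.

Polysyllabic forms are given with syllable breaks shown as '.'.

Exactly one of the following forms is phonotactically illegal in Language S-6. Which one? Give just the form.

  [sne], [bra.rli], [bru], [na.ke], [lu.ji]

[sne] — σ1 onset /sn/ (2→3 rises), coda /∅/ ok → phonotactically legal
[bra.rli] — violates constraint 3: syllable 2 onset /rl/: /r/ (liquid, 4) → /l/ (liquid, 4) does not rise → phonotactically illegal
[bru] — σ1 onset /br/ (1→4 rises), coda /∅/ ok → phonotactically legal
[na.ke] — σ1 onset /n/, coda /∅/ ok; σ2 onset /k/, coda /∅/ ok → phonotactically legal
[lu.ji] — σ1 onset /l/, coda /∅/ ok; σ2 onset /j/, coda /∅/ ok → phonotactically legal

[bra.rli]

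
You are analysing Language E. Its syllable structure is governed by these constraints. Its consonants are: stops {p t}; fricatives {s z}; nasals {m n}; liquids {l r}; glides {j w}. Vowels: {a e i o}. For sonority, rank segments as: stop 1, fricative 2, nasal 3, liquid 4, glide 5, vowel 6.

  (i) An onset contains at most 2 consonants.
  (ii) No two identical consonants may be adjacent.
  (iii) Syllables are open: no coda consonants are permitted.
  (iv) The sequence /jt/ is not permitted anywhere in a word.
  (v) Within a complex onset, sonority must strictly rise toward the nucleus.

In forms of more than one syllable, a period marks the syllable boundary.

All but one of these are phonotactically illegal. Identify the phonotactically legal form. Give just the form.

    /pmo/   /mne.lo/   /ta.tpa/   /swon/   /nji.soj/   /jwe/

/pmo/ — σ1 onset /pm/ (1→3 rises), coda /∅/ ok → phonotactically legal
/mne.lo/ — violates constraint (v): syllable 1 onset /mn/: /m/ (nasal, 3) → /n/ (nasal, 3) does not rise → phonotactically illegal
/ta.tpa/ — violates constraint (v): syllable 2 onset /tp/: /t/ (stop, 1) → /p/ (stop, 1) does not rise → phonotactically illegal
/swon/ — violates constraint (iii): syllable 1 coda /n/ has 1 consonant (> 0) → phonotactically illegal
/nji.soj/ — violates constraint (iii): syllable 2 coda /j/ has 1 consonant (> 0) → phonotactically illegal
/jwe/ — violates constraint (v): syllable 1 onset /jw/: /j/ (glide, 5) → /w/ (glide, 5) does not rise → phonotactically illegal

/pmo/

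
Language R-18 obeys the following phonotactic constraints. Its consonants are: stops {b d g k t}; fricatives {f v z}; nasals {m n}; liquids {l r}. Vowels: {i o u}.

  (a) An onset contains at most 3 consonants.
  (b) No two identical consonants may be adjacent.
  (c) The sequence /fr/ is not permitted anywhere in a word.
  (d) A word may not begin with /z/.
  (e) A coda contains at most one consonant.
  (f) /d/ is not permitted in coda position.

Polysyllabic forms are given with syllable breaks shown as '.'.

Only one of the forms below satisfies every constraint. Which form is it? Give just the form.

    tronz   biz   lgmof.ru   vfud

tronz — violates constraint (e): syllable 1 coda /nz/ has 2 consonants (> 1) → phonotactically illegal
biz — σ1 onset /b/, coda /z/ ok → phonotactically legal
lgmof.ru — violates constraint (c): contains banned sequence /fr/ → phonotactically illegal
vfud — violates constraint (f): syllable 1 coda contains /d/ → phonotactically illegal

biz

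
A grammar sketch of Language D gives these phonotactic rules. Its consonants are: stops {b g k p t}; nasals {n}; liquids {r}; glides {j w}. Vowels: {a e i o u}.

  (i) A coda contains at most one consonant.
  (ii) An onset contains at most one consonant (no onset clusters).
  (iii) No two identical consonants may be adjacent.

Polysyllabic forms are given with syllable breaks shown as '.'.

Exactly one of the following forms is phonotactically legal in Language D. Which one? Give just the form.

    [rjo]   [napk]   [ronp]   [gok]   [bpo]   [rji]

[gok]

[rjo] — violates constraint (ii): syllable 1 onset /rj/ has 2 consonants (> 1) → phonotactically illegal
[napk] — violates constraint (i): syllable 1 coda /pk/ has 2 consonants (> 1) → phonotactically illegal
[ronp] — violates constraint (i): syllable 1 coda /np/ has 2 consonants (> 1) → phonotactically illegal
[gok] — σ1 onset /g/, coda /k/ ok → phonotactically legal
[bpo] — violates constraint (ii): syllable 1 onset /bp/ has 2 consonants (> 1) → phonotactically illegal
[rji] — violates constraint (ii): syllable 1 onset /rj/ has 2 consonants (> 1) → phonotactically illegal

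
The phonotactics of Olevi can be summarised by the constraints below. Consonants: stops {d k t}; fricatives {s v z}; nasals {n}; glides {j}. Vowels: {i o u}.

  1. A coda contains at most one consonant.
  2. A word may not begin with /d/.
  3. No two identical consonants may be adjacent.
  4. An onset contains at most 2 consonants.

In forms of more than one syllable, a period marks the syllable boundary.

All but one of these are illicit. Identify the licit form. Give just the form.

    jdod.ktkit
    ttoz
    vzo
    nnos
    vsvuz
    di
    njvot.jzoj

vzo

jdod.ktkit — violates constraint 4: syllable 2 onset /ktk/ has 3 consonants (> 2) → illicit
ttoz — violates constraint 3: adjacent identical consonants /tt/ → illicit
vzo — σ1 onset /vz/ (2C), coda /∅/ ok → licit
nnos — violates constraint 3: adjacent identical consonants /nn/ → illicit
vsvuz — violates constraint 4: syllable 1 onset /vsv/ has 3 consonants (> 2) → illicit
di — violates constraint 2: word begins with /d/ → illicit
njvot.jzoj — violates constraint 4: syllable 1 onset /njv/ has 3 consonants (> 2) → illicit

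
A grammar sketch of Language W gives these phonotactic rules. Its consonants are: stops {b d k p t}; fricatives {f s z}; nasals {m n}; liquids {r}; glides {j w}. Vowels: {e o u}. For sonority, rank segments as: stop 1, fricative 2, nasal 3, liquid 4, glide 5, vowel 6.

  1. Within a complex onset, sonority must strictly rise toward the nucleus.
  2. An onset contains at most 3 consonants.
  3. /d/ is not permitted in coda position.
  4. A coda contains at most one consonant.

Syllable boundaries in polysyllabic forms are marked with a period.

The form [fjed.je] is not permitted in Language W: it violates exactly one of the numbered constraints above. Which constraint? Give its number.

[fjed.je]: syllable 1 coda contains /d/.
This is a violation of constraint 3: "/d/ is not permitted in coda position."
The remaining constraints (1, 2, 4) are satisfied.

3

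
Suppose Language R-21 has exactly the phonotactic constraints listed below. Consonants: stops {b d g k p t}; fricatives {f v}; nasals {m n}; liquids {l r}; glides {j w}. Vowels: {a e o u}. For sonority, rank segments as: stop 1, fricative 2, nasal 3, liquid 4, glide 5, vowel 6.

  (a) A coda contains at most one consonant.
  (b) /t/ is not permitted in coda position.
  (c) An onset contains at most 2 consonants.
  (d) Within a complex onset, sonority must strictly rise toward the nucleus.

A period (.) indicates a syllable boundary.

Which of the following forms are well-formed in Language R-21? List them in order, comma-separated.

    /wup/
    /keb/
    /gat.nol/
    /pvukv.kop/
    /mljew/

/wup/, /keb/

/wup/ — σ1 onset /w/, coda /p/ ok → well-formed
/keb/ — σ1 onset /k/, coda /b/ ok → well-formed
/gat.nol/ — violates constraint (b): syllable 1 coda contains /t/ → ill-formed
/pvukv.kop/ — violates constraint (a): syllable 1 coda /kv/ has 2 consonants (> 1) → ill-formed
/mljew/ — violates constraint (c): syllable 1 onset /mlj/ has 3 consonants (> 2) → ill-formed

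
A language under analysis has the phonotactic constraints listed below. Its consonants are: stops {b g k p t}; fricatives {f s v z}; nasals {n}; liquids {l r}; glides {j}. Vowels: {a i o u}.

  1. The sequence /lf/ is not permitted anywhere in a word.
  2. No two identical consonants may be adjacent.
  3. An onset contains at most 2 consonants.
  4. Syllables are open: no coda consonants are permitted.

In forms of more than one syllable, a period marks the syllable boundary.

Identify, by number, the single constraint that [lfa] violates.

1

[lfa]: contains banned sequence /lf/.
This is a violation of constraint 1: "The sequence /lf/ is not permitted anywhere in a word."
The remaining constraints (2, 3, 4) are satisfied.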